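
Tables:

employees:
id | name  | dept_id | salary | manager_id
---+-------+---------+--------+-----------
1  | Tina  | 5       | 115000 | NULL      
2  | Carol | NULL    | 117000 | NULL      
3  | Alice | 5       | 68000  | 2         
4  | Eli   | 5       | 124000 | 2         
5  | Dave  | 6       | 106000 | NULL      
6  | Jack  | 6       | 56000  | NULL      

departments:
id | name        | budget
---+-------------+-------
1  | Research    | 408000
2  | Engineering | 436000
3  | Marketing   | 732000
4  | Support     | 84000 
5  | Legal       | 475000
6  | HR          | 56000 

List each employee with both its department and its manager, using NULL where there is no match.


Two LEFT JOINs from the same base table employees: one to departments via dept_id, one to employees itself via manager_id. Both are LEFT so every employee is preserved.
Match against departments:
  - employee 1 (Tina): dept_id=5 -> matches Legal
  - employee 2 (Carol): dept_id=NULL, no match -> kept with NULL
  - employee 3 (Alice): dept_id=5 -> matches Legal
  - employee 4 (Eli): dept_id=5 -> matches Legal
  - employee 5 (Dave): dept_id=6 -> matches HR
  - employee 6 (Jack): dept_id=6 -> matches HR
Match against employees (self):
  - employee 1 (Tina): manager_id=NULL -> NULL
  - employee 2 (Carol): manager_id=NULL -> NULL
  - employee 3 (Alice): manager_id=2 -> Carol
  - employee 4 (Eli): manager_id=2 -> Carol
  - employee 5 (Dave): manager_id=NULL -> NULL
  - employee 6 (Jack): manager_id=NULL -> NULL

SQL:
SELECT a.name, b.name AS department, c.name AS manager
FROM employees a
LEFT JOIN departments b ON a.dept_id = b.id
LEFT JOIN employees c ON a.manager_id = c.id

Result:
name  | department | manager
------+------------+--------
Tina  | Legal      | NULL   
Carol | NULL       | NULL   
Alice | Legal      | Carol  
Eli   | Legal      | Carol  
Dave  | HR         | NULL   
Jack  | HR         | NULL   


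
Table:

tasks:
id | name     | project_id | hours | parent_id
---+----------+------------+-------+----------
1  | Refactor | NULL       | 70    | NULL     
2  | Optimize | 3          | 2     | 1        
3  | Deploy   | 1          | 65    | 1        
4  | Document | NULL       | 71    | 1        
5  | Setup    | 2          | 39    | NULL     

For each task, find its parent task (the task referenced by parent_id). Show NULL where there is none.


This is a self-join: tasks is joined to a second copy of itself, matching each row's parent_id to another row's id. Use LEFT JOIN so rows with parent_id=NULL are kept.
  - task 1 (Refactor): parent_id=NULL -> NULL
  - task 2 (Optimize): parent_id=1 -> Refactor
  - task 3 (Deploy): parent_id=1 -> Refactor
  - task 4 (Document): parent_id=1 -> Refactor
  - task 5 (Setup): parent_id=NULL -> NULL

SQL:
SELECT a.name AS item, b.name AS parent
FROM tasks a
LEFT JOIN tasks b ON a.parent_id = b.id

Result:
item     | parent  
---------+---------
Refactor | NULL    
Optimize | Refactor
Deploy   | Refactor
Document | Refactor
Setup    | NULL    


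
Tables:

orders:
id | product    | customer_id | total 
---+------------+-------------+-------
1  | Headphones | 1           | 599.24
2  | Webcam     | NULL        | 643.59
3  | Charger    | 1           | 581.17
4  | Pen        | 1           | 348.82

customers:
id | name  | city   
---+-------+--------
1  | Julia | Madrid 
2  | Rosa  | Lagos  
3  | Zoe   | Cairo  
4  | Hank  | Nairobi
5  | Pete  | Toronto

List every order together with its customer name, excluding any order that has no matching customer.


INNER JOIN keeps only orders rows whose customer_id matches an id in customers. Walk through each order:
  - order 1 (Headphones): customer_id=1 -> matches Julia
  - order 2 (Webcam): customer_id=NULL, no match -> dropped
  - order 3 (Charger): customer_id=1 -> matches Julia
  - order 4 (Pen): customer_id=1 -> matches Julia
So 1 of 4 rows is dropped.

SQL:
SELECT a.product, b.name AS customer
FROM orders a
INNER JOIN customers b ON a.customer_id = b.id

Result:
product    | customer
-----------+---------
Headphones | Julia   
Charger    | Julia   
Pen        | Julia   


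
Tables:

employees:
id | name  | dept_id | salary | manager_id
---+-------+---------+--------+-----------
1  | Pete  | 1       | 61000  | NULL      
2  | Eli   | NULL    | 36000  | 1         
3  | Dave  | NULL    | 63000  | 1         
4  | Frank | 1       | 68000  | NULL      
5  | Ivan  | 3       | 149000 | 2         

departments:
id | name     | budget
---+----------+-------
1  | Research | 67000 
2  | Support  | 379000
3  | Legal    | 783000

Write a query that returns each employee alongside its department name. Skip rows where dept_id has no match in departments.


INNER JOIN keeps only employees rows whose dept_id matches an id in departments. Walk through each employee:
  - employee 1 (Pete): dept_id=1 -> matches Research
  - employee 2 (Eli): dept_id=NULL, no match -> dropped
  - employee 3 (Dave): dept_id=NULL, no match -> dropped
  - employee 4 (Frank): dept_id=1 -> matches Research
  - employee 5 (Ivan): dept_id=3 -> matches Legal
So 2 of 5 rows are dropped.

SQL:
SELECT a.name, b.name AS department
FROM employees a
INNER JOIN departments b ON a.dept_id = b.id

Result:
name  | department
------+-----------
Pete  | Research  
Frank | Research  
Ivan  | Legal     


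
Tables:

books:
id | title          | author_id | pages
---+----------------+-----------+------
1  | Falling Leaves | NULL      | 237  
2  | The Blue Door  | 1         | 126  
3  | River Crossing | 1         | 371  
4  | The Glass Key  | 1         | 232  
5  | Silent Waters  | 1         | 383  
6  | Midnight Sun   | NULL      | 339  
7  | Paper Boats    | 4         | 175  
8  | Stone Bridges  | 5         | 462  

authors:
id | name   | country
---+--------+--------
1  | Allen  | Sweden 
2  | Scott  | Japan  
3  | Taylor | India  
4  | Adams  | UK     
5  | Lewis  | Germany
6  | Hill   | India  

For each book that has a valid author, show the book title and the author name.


INNER JOIN keeps only books rows whose author_id matches an id in authors. Walk through each book:
  - book 1 (Falling Leaves): author_id=NULL, no match -> dropped
  - book 2 (The Blue Door): author_id=1 -> matches Allen
  - book 3 (River Crossing): author_id=1 -> matches Allen
  - book 4 (The Glass Key): author_id=1 -> matches Allen
  - book 5 (Silent Waters): author_id=1 -> matches Allen
  - book 6 (Midnight Sun): author_id=NULL, no match -> dropped
  - book 7 (Paper Boats): author_id=4 -> matches Adams
  - book 8 (Stone Bridges): author_id=5 -> matches Lewis
So 2 of 8 rows are dropped.

SQL:
SELECT a.title, b.name AS author
FROM books a
INNER JOIN authors b ON a.author_id = b.id

Result:
title          | author
---------------+-------
The Blue Door  | Allen 
River Crossing | Allen 
The Glass Key  | Allen 
Silent Waters  | Allen 
Paper Boats    | Adams 
Stone Bridges  | Lewis 


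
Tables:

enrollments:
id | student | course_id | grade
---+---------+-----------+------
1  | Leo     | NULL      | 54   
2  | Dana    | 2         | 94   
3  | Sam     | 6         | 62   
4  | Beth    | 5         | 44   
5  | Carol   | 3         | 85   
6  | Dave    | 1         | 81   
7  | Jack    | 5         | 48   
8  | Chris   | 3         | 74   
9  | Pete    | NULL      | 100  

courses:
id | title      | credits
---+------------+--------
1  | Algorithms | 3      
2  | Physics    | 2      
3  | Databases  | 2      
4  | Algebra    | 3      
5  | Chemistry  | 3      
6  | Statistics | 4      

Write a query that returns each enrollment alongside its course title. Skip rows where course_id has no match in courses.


INNER JOIN keeps only enrollments rows whose course_id matches an id in courses. Walk through each enrollment:
  - enrollment 1 (Leo): course_id=NULL, no match -> dropped
  - enrollment 2 (Dana): course_id=2 -> matches Physics
  - enrollment 3 (Sam): course_id=6 -> matches Statistics
  - enrollment 4 (Beth): course_id=5 -> matches Chemistry
  - enrollment 5 (Carol): course_id=3 -> matches Databases
  - enrollment 6 (Dave): course_id=1 -> matches Algorithms
  - enrollment 7 (Jack): course_id=5 -> matches Chemistry
  - enrollment 8 (Chris): course_id=3 -> matches Databases
  - enrollment 9 (Pete): course_id=NULL, no match -> dropped
So 2 of 9 rows are dropped.

SQL:
SELECT a.student, b.title AS course
FROM enrollments a
INNER JOIN courses b ON a.course_id = b.id

Result:
student | course    
--------+-----------
Dana    | Physics   
Sam     | Statistics
Beth    | Chemistry 
Carol   | Databases 
Dave    | Algorithms
Jack    | Chemistry 
Chris   | Databases 


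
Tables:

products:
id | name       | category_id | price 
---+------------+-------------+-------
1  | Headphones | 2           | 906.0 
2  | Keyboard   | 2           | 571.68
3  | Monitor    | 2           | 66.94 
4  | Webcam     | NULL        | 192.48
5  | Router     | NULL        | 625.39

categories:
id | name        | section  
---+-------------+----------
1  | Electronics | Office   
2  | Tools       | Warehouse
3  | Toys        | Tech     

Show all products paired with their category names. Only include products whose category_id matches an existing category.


INNER JOIN keeps only products rows whose category_id matches an id in categories. Walk through each product:
  - product 1 (Headphones): category_id=2 -> matches Tools
  - product 2 (Keyboard): category_id=2 -> matches Tools
  - product 3 (Monitor): category_id=2 -> matches Tools
  - product 4 (Webcam): category_id=NULL, no match -> dropped
  - product 5 (Router): category_id=NULL, no match -> dropped
So 2 of 5 rows are dropped.

SQL:
SELECT a.name, b.name AS category
FROM products a
INNER JOIN categories b ON a.category_id = b.id

Result:
name       | category
-----------+---------
Headphones | Tools   
Keyboard   | Tools   
Monitor    | Tools   


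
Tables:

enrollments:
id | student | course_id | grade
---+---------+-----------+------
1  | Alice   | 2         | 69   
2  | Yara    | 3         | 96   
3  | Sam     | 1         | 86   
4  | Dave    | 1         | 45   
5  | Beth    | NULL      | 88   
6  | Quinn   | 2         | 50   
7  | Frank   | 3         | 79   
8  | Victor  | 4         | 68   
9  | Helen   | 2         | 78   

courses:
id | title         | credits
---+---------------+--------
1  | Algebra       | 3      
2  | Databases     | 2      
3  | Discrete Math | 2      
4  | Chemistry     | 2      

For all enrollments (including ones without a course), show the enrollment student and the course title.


LEFT JOIN keeps every row from enrollments (the left table); where course_id has no match in courses, the course columns become NULL. Walk through each enrollment:
  - enrollment 1 (Alice): course_id=2 -> matches Databases
  - enrollment 2 (Yara): course_id=3 -> matches Discrete Math
  - enrollment 3 (Sam): course_id=1 -> matches Algebra
  - enrollment 4 (Dave): course_id=1 -> matches Algebra
  - enrollment 5 (Beth): course_id=NULL, no match -> kept with NULL
  - enrollment 6 (Quinn): course_id=2 -> matches Databases
  - enrollment 7 (Frank): course_id=3 -> matches Discrete Math
  - enrollment 8 (Victor): course_id=4 -> matches Chemistry
  - enrollment 9 (Helen): course_id=2 -> matches Databases
All 9 rows appear; 1 has NULL course.

SQL:
SELECT a.student, b.title AS course
FROM enrollments a
LEFT JOIN courses b ON a.course_id = b.id

Result:
student | course       
--------+--------------
Alice   | Databases    
Yara    | Discrete Math
Sam     | Algebra      
Dave    | Algebra      
Beth    | NULL         
Quinn   | Databases    
Frank   | Discrete Math
Victor  | Chemistry    
Helen   | Databases    


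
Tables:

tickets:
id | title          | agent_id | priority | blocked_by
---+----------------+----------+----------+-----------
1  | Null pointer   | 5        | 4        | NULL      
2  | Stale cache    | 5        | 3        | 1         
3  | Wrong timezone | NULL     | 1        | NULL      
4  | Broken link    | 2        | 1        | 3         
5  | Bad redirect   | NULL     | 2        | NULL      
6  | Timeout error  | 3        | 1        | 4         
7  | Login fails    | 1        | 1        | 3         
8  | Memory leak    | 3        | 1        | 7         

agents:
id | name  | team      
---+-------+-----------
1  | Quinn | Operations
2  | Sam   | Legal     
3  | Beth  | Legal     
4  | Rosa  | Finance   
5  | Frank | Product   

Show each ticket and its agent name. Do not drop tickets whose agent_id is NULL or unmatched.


LEFT JOIN keeps every row from tickets (the left table); where agent_id has no match in agents, the agent columns become NULL. Walk through each ticket:
  - ticket 1 (Null pointer): agent_id=5 -> matches Frank
  - ticket 2 (Stale cache): agent_id=5 -> matches Frank
  - ticket 3 (Wrong timezone): agent_id=NULL, no match -> kept with NULL
  - ticket 4 (Broken link): agent_id=2 -> matches Sam
  - ticket 5 (Bad redirect): agent_id=NULL, no match -> kept with NULL
  - ticket 6 (Timeout error): agent_id=3 -> matches Beth
  - ticket 7 (Login fails): agent_id=1 -> matches Quinn
  - ticket 8 (Memory leak): agent_id=3 -> matches Beth
All 8 rows appear; 2 have NULL agent.

SQL:
SELECT a.title, b.name AS agent
FROM tickets a
LEFT JOIN agents b ON a.agent_id = b.id

Result:
title          | agent
---------------+------
Null pointer   | Frank
Stale cache    | Frank
Wrong timezone | NULL 
Broken link    | Sam  
Bad redirect   | NULL 
Timeout error  | Beth 
Login fails    | Quinn
Memory leak    | Beth 


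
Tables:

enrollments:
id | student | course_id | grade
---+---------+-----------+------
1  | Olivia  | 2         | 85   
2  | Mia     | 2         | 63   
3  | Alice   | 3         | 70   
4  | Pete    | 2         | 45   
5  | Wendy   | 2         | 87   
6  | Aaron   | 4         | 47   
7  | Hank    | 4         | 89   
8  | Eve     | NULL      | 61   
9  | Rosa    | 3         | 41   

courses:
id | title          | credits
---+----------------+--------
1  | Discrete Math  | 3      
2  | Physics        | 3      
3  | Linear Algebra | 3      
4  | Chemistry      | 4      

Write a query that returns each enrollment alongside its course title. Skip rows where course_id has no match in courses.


INNER JOIN keeps only enrollments rows whose course_id matches an id in courses. Walk through each enrollment:
  - enrollment 1 (Olivia): course_id=2 -> matches Physics
  - enrollment 2 (Mia): course_id=2 -> matches Physics
  - enrollment 3 (Alice): course_id=3 -> matches Linear Algebra
  - enrollment 4 (Pete): course_id=2 -> matches Physics
  - enrollment 5 (Wendy): course_id=2 -> matches Physics
  - enrollment 6 (Aaron): course_id=4 -> matches Chemistry
  - enrollment 7 (Hank): course_id=4 -> matches Chemistry
  - enrollment 8 (Eve): course_id=NULL, no match -> dropped
  - enrollment 9 (Rosa): course_id=3 -> matches Linear Algebra
So 1 of 9 rows is dropped.

SQL:
SELECT a.student, b.title AS course
FROM enrollments a
INNER JOIN courses b ON a.course_id = b.id

Result:
student | course        
--------+---------------
Olivia  | Physics       
Mia     | Physics       
Alice   | Linear Algebra
Pete    | Physics       
Wendy   | Physics       
Aaron   | Chemistry     
Hank    | Chemistry     
Rosa    | Linear Algebra


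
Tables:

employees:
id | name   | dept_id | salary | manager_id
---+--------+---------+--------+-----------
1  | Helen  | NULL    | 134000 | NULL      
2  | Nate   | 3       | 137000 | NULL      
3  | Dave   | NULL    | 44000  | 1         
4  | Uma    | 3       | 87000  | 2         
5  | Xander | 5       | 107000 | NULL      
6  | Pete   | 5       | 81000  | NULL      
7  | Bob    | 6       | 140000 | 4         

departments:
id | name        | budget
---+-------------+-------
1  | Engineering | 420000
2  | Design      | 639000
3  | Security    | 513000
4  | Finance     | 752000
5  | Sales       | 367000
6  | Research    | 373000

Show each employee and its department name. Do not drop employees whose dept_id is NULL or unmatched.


LEFT JOIN keeps every row from employees (the left table); where dept_id has no match in departments, the department columns become NULL. Walk through each employee:
  - employee 1 (Helen): dept_id=NULL, no match -> kept with NULL
  - employee 2 (Nate): dept_id=3 -> matches Security
  - employee 3 (Dave): dept_id=NULL, no match -> kept with NULL
  - employee 4 (Uma): dept_id=3 -> matches Security
  - employee 5 (Xander): dept_id=5 -> matches Sales
  - employee 6 (Pete): dept_id=5 -> matches Sales
  - employee 7 (Bob): dept_id=6 -> matches Research
All 7 rows appear; 2 have NULL department.

SQL:
SELECT a.name, b.name AS department
FROM employees a
LEFT JOIN departments b ON a.dept_id = b.id

Result:
name   | department
-------+-----------
Helen  | NULL      
Nate   | Security  
Dave   | NULL      
Uma    | Security  
Xander | Sales     
Pete   | Sales     
Bob    | Research  


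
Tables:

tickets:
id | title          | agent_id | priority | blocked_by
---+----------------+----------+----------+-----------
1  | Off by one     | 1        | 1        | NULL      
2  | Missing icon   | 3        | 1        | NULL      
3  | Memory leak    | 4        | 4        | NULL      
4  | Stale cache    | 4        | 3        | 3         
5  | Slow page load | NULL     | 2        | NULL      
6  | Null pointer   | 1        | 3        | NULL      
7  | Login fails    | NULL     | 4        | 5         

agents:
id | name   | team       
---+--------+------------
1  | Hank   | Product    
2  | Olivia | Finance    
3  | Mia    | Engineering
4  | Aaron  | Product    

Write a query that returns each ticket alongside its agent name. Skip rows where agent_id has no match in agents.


INNER JOIN keeps only tickets rows whose agent_id matches an id in agents. Walk through each ticket:
  - ticket 1 (Off by one): agent_id=1 -> matches Hank
  - ticket 2 (Missing icon): agent_id=3 -> matches Mia
  - ticket 3 (Memory leak): agent_id=4 -> matches Aaron
  - ticket 4 (Stale cache): agent_id=4 -> matches Aaron
  - ticket 5 (Slow page load): agent_id=NULL, no match -> dropped
  - ticket 6 (Null pointer): agent_id=1 -> matches Hank
  - ticket 7 (Login fails): agent_id=NULL, no match -> dropped
So 2 of 7 rows are dropped.

SQL:
SELECT a.title, b.name AS agent
FROM tickets a
INNER JOIN agents b ON a.agent_id = b.id

Result:
title        | agent
-------------+------
Off by one   | Hank 
Missing icon | Mia  
Memory leak  | Aaron
Stale cache  | Aaron
Null pointer | Hank 


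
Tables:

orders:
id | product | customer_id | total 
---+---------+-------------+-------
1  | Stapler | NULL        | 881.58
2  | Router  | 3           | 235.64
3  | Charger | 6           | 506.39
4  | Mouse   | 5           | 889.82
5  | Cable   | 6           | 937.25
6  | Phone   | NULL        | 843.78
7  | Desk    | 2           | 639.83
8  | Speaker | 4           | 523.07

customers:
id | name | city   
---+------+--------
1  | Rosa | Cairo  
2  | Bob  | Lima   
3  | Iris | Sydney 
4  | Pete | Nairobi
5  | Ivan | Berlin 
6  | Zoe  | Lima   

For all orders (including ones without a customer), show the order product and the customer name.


LEFT JOIN keeps every row from orders (the left table); where customer_id has no match in customers, the customer columns become NULL. Walk through each order:
  - order 1 (Stapler): customer_id=NULL, no match -> kept with NULL
  - order 2 (Router): customer_id=3 -> matches Iris
  - order 3 (Charger): customer_id=6 -> matches Zoe
  - order 4 (Mouse): customer_id=5 -> matches Ivan
  - order 5 (Cable): customer_id=6 -> matches Zoe
  - order 6 (Phone): customer_id=NULL, no match -> kept with NULL
  - order 7 (Desk): customer_id=2 -> matches Bob
  - order 8 (Speaker): customer_id=4 -> matches Pete
All 8 rows appear; 2 have NULL customer.

SQL:
SELECT a.product, b.name AS customer
FROM orders a
LEFT JOIN customers b ON a.customer_id = b.id

Result:
product | customer
--------+---------
Stapler | NULL    
Router  | Iris    
Charger | Zoe     
Mouse   | Ivan    
Cable   | Zoe     
Phone   | NULL    
Desk    | Bob     
Speaker | Pete    


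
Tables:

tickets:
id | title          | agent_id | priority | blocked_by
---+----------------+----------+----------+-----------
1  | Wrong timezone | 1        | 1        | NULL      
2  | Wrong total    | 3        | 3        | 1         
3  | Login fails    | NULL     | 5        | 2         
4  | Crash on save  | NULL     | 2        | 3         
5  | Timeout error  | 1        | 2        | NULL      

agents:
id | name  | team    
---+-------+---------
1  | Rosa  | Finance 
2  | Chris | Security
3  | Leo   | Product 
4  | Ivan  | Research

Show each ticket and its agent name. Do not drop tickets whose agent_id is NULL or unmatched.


LEFT JOIN keeps every row from tickets (the left table); where agent_id has no match in agents, the agent columns become NULL. Walk through each ticket:
  - ticket 1 (Wrong timezone): agent_id=1 -> matches Rosa
  - ticket 2 (Wrong total): agent_id=3 -> matches Leo
  - ticket 3 (Login fails): agent_id=NULL, no match -> kept with NULL
  - ticket 4 (Crash on save): agent_id=NULL, no match -> kept with NULL
  - ticket 5 (Timeout error): agent_id=1 -> matches Rosa
All 5 rows appear; 2 have NULL agent.

SQL:
SELECT a.title, b.name AS agent
FROM tickets a
LEFT JOIN agents b ON a.agent_id = b.id

Result:
title          | agent
---------------+------
Wrong timezone | Rosa 
Wrong total    | Leo  
Login fails    | NULL 
Crash on save  | NULL 
Timeout error  | Rosa 


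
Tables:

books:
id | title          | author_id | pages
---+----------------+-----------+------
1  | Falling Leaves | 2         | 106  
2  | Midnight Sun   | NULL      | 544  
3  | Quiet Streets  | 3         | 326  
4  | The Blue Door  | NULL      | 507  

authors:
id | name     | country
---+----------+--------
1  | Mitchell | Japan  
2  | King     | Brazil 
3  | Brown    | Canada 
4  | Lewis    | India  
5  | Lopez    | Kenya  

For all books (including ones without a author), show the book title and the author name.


LEFT JOIN keeps every row from books (the left table); where author_id has no match in authors, the author columns become NULL. Walk through each book:
  - book 1 (Falling Leaves): author_id=2 -> matches King
  - book 2 (Midnight Sun): author_id=NULL, no match -> kept with NULL
  - book 3 (Quiet Streets): author_id=3 -> matches Brown
  - book 4 (The Blue Door): author_id=NULL, no match -> kept with NULL
All 4 rows appear; 2 have NULL author.

SQL:
SELECT a.title, b.name AS author
FROM books a
LEFT JOIN authors b ON a.author_id = b.id

Result:
title          | author
---------------+-------
Falling Leaves | King  
Midnight Sun   | NULL  
Quiet Streets  | Brown 
The Blue Door  | NULL  


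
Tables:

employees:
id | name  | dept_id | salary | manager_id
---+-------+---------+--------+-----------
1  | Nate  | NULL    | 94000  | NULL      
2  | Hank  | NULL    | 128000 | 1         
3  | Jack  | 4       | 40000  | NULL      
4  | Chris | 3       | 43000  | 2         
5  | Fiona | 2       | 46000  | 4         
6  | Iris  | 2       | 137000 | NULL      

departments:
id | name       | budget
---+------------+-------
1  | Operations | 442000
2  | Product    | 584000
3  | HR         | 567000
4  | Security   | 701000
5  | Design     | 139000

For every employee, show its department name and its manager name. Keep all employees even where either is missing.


Two LEFT JOINs from the same base table employees: one to departments via dept_id, one to employees itself via manager_id. Both are LEFT so every employee is preserved.
Match against departments:
  - employee 1 (Nate): dept_id=NULL, no match -> kept with NULL
  - employee 2 (Hank): dept_id=NULL, no match -> kept with NULL
  - employee 3 (Jack): dept_id=4 -> matches Security
  - employee 4 (Chris): dept_id=3 -> matches HR
  - employee 5 (Fiona): dept_id=2 -> matches Product
  - employee 6 (Iris): dept_id=2 -> matches Product
Match against employees (self):
  - employee 1 (Nate): manager_id=NULL -> NULL
  - employee 2 (Hank): manager_id=1 -> Nate
  - employee 3 (Jack): manager_id=NULL -> NULL
  - employee 4 (Chris): manager_id=2 -> Hank
  - employee 5 (Fiona): manager_id=4 -> Chris
  - employee 6 (Iris): manager_id=NULL -> NULL

SQL:
SELECT a.name, b.name AS department, c.name AS manager
FROM employees a
LEFT JOIN departments b ON a.dept_id = b.id
LEFT JOIN employees c ON a.manager_id = c.id

Result:
name  | department | manager
------+------------+--------
Nate  | NULL       | NULL   
Hank  | NULL       | Nate   
Jack  | Security   | NULL   
Chris | HR         | Hank   
Fiona | Product    | Chris  
Iris  | Product    | NULL   


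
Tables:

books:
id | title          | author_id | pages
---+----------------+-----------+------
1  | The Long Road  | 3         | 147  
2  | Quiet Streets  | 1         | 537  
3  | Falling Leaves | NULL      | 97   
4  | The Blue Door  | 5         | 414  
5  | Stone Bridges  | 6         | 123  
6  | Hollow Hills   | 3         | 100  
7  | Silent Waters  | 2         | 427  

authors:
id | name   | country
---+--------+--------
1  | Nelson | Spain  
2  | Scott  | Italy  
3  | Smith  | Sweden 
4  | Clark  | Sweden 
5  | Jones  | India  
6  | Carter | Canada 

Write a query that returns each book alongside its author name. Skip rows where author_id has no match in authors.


INNER JOIN keeps only books rows whose author_id matches an id in authors. Walk through each book:
  - book 1 (The Long Road): author_id=3 -> matches Smith
  - book 2 (Quiet Streets): author_id=1 -> matches Nelson
  - book 3 (Falling Leaves): author_id=NULL, no match -> dropped
  - book 4 (The Blue Door): author_id=5 -> matches Jones
  - book 5 (Stone Bridges): author_id=6 -> matches Carter
  - book 6 (Hollow Hills): author_id=3 -> matches Smith
  - book 7 (Silent Waters): author_id=2 -> matches Scott
So 1 of 7 rows is dropped.

SQL:
SELECT a.title, b.name AS author
FROM books a
INNER JOIN authors b ON a.author_id = b.id

Result:
title         | author
--------------+-------
The Long Road | Smith 
Quiet Streets | Nelson
The Blue Door | Jones 
Stone Bridges | Carter
Hollow Hills  | Smith 
Silent Waters | Scott 


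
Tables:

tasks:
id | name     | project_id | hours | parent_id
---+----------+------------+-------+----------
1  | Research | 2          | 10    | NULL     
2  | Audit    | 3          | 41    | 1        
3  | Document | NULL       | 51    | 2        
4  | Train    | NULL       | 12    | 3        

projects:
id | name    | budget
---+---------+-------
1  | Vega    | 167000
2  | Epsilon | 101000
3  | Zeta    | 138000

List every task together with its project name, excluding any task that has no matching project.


INNER JOIN keeps only tasks rows whose project_id matches an id in projects. Walk through each task:
  - task 1 (Research): project_id=2 -> matches Epsilon
  - task 2 (Audit): project_id=3 -> matches Zeta
  - task 3 (Document): project_id=NULL, no match -> dropped
  - task 4 (Train): project_id=NULL, no match -> dropped
So 2 of 4 rows are dropped.

SQL:
SELECT a.name, b.name AS project
FROM tasks a
INNER JOIN projects b ON a.project_id = b.id

Result:
name     | project
---------+--------
Research | Epsilon
Audit    | Zeta   


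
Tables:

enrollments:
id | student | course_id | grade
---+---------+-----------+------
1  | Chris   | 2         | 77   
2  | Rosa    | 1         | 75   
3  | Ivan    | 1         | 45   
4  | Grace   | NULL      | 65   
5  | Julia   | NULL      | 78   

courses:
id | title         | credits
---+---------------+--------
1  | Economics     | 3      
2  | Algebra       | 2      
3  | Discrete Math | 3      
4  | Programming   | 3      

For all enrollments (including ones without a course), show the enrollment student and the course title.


LEFT JOIN keeps every row from enrollments (the left table); where course_id has no match in courses, the course columns become NULL. Walk through each enrollment:
  - enrollment 1 (Chris): course_id=2 -> matches Algebra
  - enrollment 2 (Rosa): course_id=1 -> matches Economics
  - enrollment 3 (Ivan): course_id=1 -> matches Economics
  - enrollment 4 (Grace): course_id=NULL, no match -> kept with NULL
  - enrollment 5 (Julia): course_id=NULL, no match -> kept with NULL
All 5 rows appear; 2 have NULL course.

SQL:
SELECT a.student, b.title AS course
FROM enrollments a
LEFT JOIN courses b ON a.course_id = b.id

Result:
student | course   
--------+----------
Chris   | Algebra  
Rosa    | Economics
Ivan    | Economics
Grace   | NULL     
Julia   | NULL     


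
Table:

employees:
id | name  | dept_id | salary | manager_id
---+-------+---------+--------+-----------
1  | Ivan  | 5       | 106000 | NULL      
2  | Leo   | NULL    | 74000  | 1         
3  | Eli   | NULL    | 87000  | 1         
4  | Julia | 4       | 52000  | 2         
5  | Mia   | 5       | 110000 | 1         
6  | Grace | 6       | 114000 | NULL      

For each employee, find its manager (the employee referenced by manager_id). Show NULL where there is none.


This is a self-join: employees is joined to a second copy of itself, matching each row's manager_id to another row's id. Use LEFT JOIN so rows with manager_id=NULL are kept.
  - employee 1 (Ivan): manager_id=NULL -> NULL
  - employee 2 (Leo): manager_id=1 -> Ivan
  - employee 3 (Eli): manager_id=1 -> Ivan
  - employee 4 (Julia): manager_id=2 -> Leo
  - employee 5 (Mia): manager_id=1 -> Ivan
  - employee 6 (Grace): manager_id=NULL -> NULL

SQL:
SELECT a.name AS item, b.name AS manager
FROM employees a
LEFT JOIN employees b ON a.manager_id = b.id

Result:
item  | manager
------+--------
Ivan  | NULL   
Leo   | Ivan   
Eli   | Ivan   
Julia | Leo    
Mia   | Ivan   
Grace | NULL   


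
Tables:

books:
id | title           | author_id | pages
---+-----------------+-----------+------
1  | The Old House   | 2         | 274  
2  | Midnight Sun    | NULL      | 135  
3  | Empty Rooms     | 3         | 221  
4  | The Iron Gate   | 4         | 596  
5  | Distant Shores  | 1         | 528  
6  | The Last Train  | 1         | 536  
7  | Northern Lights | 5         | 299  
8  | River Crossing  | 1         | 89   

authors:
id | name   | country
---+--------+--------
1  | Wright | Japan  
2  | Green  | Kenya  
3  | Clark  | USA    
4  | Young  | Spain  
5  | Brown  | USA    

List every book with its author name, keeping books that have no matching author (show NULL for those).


LEFT JOIN keeps every row from books (the left table); where author_id has no match in authors, the author columns become NULL. Walk through each book:
  - book 1 (The Old House): author_id=2 -> matches Green
  - book 2 (Midnight Sun): author_id=NULL, no match -> kept with NULL
  - book 3 (Empty Rooms): author_id=3 -> matches Clark
  - book 4 (The Iron Gate): author_id=4 -> matches Young
  - book 5 (Distant Shores): author_id=1 -> matches Wright
  - book 6 (The Last Train): author_id=1 -> matches Wright
  - book 7 (Northern Lights): author_id=5 -> matches Brown
  - book 8 (River Crossing): author_id=1 -> matches Wright
All 8 rows appear; 1 has NULL author.

SQL:
SELECT a.title, b.name AS author
FROM books a
LEFT JOIN authors b ON a.author_id = b.id

Result:
title           | author
----------------+-------
The Old House   | Green 
Midnight Sun    | NULL  
Empty Rooms     | Clark 
The Iron Gate   | Young 
Distant Shores  | Wright
The Last Train  | Wright
Northern Lights | Brown 
River Crossing  | Wright


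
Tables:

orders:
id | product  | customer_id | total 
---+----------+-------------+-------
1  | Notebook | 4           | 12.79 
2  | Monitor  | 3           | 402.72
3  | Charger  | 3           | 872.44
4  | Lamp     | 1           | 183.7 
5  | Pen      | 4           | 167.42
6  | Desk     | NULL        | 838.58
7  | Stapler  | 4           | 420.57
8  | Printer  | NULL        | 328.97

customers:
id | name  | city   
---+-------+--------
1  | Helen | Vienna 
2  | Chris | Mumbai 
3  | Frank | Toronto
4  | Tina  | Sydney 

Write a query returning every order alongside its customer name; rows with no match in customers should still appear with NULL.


LEFT JOIN keeps every row from orders (the left table); where customer_id has no match in customers, the customer columns become NULL. Walk through each order:
  - order 1 (Notebook): customer_id=4 -> matches Tina
  - order 2 (Monitor): customer_id=3 -> matches Frank
  - order 3 (Charger): customer_id=3 -> matches Frank
  - order 4 (Lamp): customer_id=1 -> matches Helen
  - order 5 (Pen): customer_id=4 -> matches Tina
  - order 6 (Desk): customer_id=NULL, no match -> kept with NULL
  - order 7 (Stapler): customer_id=4 -> matches Tina
  - order 8 (Printer): customer_id=NULL, no match -> kept with NULL
All 8 rows appear; 2 have NULL customer.

SQL:
SELECT a.product, b.name AS customer
FROM orders a
LEFT JOIN customers b ON a.customer_id = b.id

Result:
product  | customer
---------+---------
Notebook | Tina    
Monitor  | Frank   
Charger  | Frank   
Lamp     | Helen   
Pen      | Tina    
Desk     | NULL    
Stapler  | Tina    
Printer  | NULL    


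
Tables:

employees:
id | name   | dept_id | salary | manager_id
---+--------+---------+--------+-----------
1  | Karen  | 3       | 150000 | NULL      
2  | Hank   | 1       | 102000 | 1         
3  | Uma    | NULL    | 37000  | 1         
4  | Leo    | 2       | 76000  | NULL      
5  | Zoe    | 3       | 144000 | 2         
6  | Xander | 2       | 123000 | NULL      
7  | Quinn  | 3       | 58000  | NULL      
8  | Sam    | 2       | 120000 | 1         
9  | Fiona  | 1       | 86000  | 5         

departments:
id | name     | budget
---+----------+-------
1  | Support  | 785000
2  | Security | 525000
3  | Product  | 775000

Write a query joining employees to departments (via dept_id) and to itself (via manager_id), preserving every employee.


Two LEFT JOINs from the same base table employees: one to departments via dept_id, one to employees itself via manager_id. Both are LEFT so every employee is preserved.
Match against departments:
  - employee 1 (Karen): dept_id=3 -> matches Product
  - employee 2 (Hank): dept_id=1 -> matches Support
  - employee 3 (Uma): dept_id=NULL, no match -> kept with NULL
  - employee 4 (Leo): dept_id=2 -> matches Security
  - employee 5 (Zoe): dept_id=3 -> matches Product
  - employee 6 (Xander): dept_id=2 -> matches Security
  - employee 7 (Quinn): dept_id=3 -> matches Product
  - employee 8 (Sam): dept_id=2 -> matches Security
  - employee 9 (Fiona): dept_id=1 -> matches Support
Match against employees (self):
  - employee 1 (Karen): manager_id=NULL -> NULL
  - employee 2 (Hank): manager_id=1 -> Karen
  - employee 3 (Uma): manager_id=1 -> Karen
  - employee 4 (Leo): manager_id=NULL -> NULL
  - employee 5 (Zoe): manager_id=2 -> Hank
  - employee 6 (Xander): manager_id=NULL -> NULL
  - employee 7 (Quinn): manager_id=NULL -> NULL
  - employee 8 (Sam): manager_id=1 -> Karen
  - employee 9 (Fiona): manager_id=5 -> Zoe

SQL:
SELECT a.name, b.name AS department, c.name AS manager
FROM employees a
LEFT JOIN departments b ON a.dept_id = b.id
LEFT JOIN employees c ON a.manager_id = c.id

Result:
name   | department | manager
-------+------------+--------
Karen  | Product    | NULL   
Hank   | Support    | Karen  
Uma    | NULL       | Karen  
Leo    | Security   | NULL   
Zoe    | Product    | Hank   
Xander | Security   | NULL   
Quinn  | Product    | NULL   
Sam    | Security   | Karen  
Fiona  | Support    | Zoe    


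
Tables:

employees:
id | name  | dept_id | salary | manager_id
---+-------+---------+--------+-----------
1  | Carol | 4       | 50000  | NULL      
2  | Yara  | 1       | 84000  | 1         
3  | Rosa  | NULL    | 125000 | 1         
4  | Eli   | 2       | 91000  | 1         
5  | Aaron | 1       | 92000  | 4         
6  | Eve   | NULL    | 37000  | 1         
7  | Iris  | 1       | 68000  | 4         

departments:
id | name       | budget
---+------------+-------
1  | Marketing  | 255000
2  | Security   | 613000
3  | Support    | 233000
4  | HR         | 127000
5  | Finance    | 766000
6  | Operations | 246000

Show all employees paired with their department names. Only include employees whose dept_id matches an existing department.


INNER JOIN keeps only employees rows whose dept_id matches an id in departments. Walk through each employee:
  - employee 1 (Carol): dept_id=4 -> matches HR
  - employee 2 (Yara): dept_id=1 -> matches Marketing
  - employee 3 (Rosa): dept_id=NULL, no match -> dropped
  - employee 4 (Eli): dept_id=2 -> matches Security
  - employee 5 (Aaron): dept_id=1 -> matches Marketing
  - employee 6 (Eve): dept_id=NULL, no match -> dropped
  - employee 7 (Iris): dept_id=1 -> matches Marketing
So 2 of 7 rows are dropped.

SQL:
SELECT a.name, b.name AS department
FROM employees a
INNER JOIN departments b ON a.dept_id = b.id

Result:
name  | department
------+-----------
Carol | HR        
Yara  | Marketing 
Eli   | Security  
Aaron | Marketing 
Iris  | Marketing 


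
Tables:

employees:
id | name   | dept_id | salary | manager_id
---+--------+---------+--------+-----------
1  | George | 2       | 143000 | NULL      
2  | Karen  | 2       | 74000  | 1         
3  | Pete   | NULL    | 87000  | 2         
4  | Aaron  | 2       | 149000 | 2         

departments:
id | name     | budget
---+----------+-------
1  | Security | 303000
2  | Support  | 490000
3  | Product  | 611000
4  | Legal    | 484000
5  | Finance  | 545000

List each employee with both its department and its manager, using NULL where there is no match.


Two LEFT JOINs from the same base table employees: one to departments via dept_id, one to employees itself via manager_id. Both are LEFT so every employee is preserved.
Match against departments:
  - employee 1 (George): dept_id=2 -> matches Support
  - employee 2 (Karen): dept_id=2 -> matches Support
  - employee 3 (Pete): dept_id=NULL, no match -> kept with NULL
  - employee 4 (Aaron): dept_id=2 -> matches Support
Match against employees (self):
  - employee 1 (George): manager_id=NULL -> NULL
  - employee 2 (Karen): manager_id=1 -> George
  - employee 3 (Pete): manager_id=2 -> Karen
  - employee 4 (Aaron): manager_id=2 -> Karen

SQL:
SELECT a.name, b.name AS department, c.name AS manager
FROM employees a
LEFT JOIN departments b ON a.dept_id = b.id
LEFT JOIN employees c ON a.manager_id = c.id

Result:
name   | department | manager
-------+------------+--------
George | Support    | NULL   
Karen  | Support    | George 
Pete   | NULL       | Karen  
Aaron  | Support    | Karen  


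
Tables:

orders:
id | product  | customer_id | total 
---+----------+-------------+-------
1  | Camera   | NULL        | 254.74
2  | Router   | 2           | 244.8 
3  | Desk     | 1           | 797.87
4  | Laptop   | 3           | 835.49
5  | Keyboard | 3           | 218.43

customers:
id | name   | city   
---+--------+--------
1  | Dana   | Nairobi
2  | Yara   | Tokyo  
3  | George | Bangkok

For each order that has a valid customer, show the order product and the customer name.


INNER JOIN keeps only orders rows whose customer_id matches an id in customers. Walk through each order:
  - order 1 (Camera): customer_id=NULL, no match -> dropped
  - order 2 (Router): customer_id=2 -> matches Yara
  - order 3 (Desk): customer_id=1 -> matches Dana
  - order 4 (Laptop): customer_id=3 -> matches George
  - order 5 (Keyboard): customer_id=3 -> matches George
So 1 of 5 rows is dropped.

SQL:
SELECT a.product, b.name AS customer
FROM orders a
INNER JOIN customers b ON a.customer_id = b.id

Result:
product  | customer
---------+---------
Router   | Yara    
Desk     | Dana    
Laptop   | George  
Keyboard | George  


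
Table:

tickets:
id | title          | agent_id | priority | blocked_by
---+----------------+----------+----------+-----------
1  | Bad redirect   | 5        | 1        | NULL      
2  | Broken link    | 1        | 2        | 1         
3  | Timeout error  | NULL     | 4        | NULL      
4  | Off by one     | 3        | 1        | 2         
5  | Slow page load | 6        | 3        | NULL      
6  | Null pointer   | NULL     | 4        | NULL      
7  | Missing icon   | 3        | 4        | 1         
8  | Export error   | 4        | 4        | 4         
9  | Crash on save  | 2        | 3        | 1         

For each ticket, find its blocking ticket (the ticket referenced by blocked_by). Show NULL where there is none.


This is a self-join: tickets is joined to a second copy of itself, matching each row's blocked_by to another row's id. Use LEFT JOIN so rows with blocked_by=NULL are kept.
  - ticket 1 (Bad redirect): blocked_by=NULL -> NULL
  - ticket 2 (Broken link): blocked_by=1 -> Bad redirect
  - ticket 3 (Timeout error): blocked_by=NULL -> NULL
  - ticket 4 (Off by one): blocked_by=2 -> Broken link
  - ticket 5 (Slow page load): blocked_by=NULL -> NULL
  - ticket 6 (Null pointer): blocked_by=NULL -> NULL
  - ticket 7 (Missing icon): blocked_by=1 -> Bad redirect
  - ticket 8 (Export error): blocked_by=4 -> Off by one
  - ticket 9 (Crash on save): blocked_by=1 -> Bad redirect

SQL:
SELECT a.title AS item, b.title AS blocked_by
FROM tickets a
LEFT JOIN tickets b ON a.blocked_by = b.id

Result:
item           | blocked_by  
---------------+-------------
Bad redirect   | NULL        
Broken link    | Bad redirect
Timeout error  | NULL        
Off by one     | Broken link 
Slow page load | NULL        
Null pointer   | NULL        
Missing icon   | Bad redirect
Export error   | Off by one  
Crash on save  | Bad redirect
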